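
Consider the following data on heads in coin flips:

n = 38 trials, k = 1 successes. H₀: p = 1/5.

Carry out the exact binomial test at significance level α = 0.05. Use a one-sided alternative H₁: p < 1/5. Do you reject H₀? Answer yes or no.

reject H₀: yes

Exact binomial: n=38, k=1, p₀=1/5=0.2000
P(X≤1) from Σ C(n,i)·p₀^i·(1−p₀)^(n−i)
p-value (one-sided, H₁ less) = 0.00218
At α=0.05: p < α → reject H₀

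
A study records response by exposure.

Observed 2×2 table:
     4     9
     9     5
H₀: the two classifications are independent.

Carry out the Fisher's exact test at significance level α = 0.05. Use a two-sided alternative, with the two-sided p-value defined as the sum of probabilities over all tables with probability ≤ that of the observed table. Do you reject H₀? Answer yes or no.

Margins: r₁=13, r₂=14, c₁=13, c₂=14, n=27
p_obs = C(13,4)·C(14,9)/C(27,13); sum pmf over tables with pmf ≤ p_obs
p-value (two-sided) = 0.12835
At α=0.05: p ≥ α → fail to reject H₀

reject H₀: no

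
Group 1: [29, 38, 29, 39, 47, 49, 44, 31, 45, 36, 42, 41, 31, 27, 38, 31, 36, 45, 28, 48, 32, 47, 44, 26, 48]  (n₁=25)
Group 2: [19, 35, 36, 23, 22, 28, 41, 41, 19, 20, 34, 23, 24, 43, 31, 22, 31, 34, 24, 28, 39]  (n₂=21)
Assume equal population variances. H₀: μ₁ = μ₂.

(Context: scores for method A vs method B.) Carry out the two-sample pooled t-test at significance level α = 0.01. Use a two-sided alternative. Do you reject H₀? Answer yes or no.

reject H₀: yes

x̄₁=38.040, s₁=7.629, n₁=25
x̄₂=29.381, s₂=7.832, n₂=21
s_p² = [24·7.629² + 20·7.832²]/44 = 59.6344
SE = √(s_p²·(1/25+1/21)) = 2.2858
t = (38.040−29.381)/2.2858 = 3.7881
df = 44
p-value (two-sided) = 0.00046
At α=0.01: p < α → reject H₀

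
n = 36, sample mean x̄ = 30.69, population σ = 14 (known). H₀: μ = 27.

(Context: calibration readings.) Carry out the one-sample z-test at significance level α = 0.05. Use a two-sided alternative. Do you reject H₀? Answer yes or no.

SE = σ/√n = 14/√36 = 2.3333
z = (x̄−μ₀)/SE = (30.69−27)/2.3333 = 1.5814
p-value (two-sided) = 0.11378
At α=0.05: p ≥ α → fail to reject H₀

reject H₀: no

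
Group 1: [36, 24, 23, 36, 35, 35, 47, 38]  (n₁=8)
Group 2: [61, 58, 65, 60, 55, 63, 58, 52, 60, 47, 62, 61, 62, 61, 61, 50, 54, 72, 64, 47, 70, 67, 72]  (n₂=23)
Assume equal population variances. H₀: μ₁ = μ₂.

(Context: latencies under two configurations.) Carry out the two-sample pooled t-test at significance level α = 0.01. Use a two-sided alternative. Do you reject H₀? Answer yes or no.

reject H₀: yes

x̄₁=34.250, s₁=7.704, n₁=8
x̄₂=60.087, s₂=6.973, n₂=23
s_p² = [7·7.704² + 22·6.973²]/29 = 51.2181
SE = √(s_p²·(1/8+1/23)) = 2.9375
t = (34.250−60.087)/2.9375 = -8.7954
df = 29
p-value (two-sided) = 0.00000
At α=0.01: p < α → reject H₀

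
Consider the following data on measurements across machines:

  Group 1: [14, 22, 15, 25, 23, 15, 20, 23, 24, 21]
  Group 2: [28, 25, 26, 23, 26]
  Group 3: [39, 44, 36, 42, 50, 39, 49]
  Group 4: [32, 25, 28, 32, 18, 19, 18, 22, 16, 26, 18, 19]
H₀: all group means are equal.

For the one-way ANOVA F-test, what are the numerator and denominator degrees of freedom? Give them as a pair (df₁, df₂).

k = 4 groups, N = 34 total
df = (k−1, N−k) = (4−1, 34−4) = (3, 30)

degrees of freedom = [3, 30]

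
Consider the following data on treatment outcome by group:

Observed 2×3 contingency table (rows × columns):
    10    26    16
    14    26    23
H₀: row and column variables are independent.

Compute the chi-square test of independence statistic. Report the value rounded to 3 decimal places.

Row totals [52, 63], col totals [24, 52, 39], n=115
χ² = (10−10.85)²/10.85 + (26−23.51)²/23.51 + (16−17.63)²/17.63 + (14−13.15)²/13.15 + (26−28.49)²/28.49 + (23−21.37)²/21.37 = 0.8789
df = 2

test statistic = 0.879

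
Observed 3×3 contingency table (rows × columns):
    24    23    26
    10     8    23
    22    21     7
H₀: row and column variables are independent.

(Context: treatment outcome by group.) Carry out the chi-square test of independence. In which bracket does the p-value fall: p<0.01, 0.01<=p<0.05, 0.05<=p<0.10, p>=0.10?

p-value bracket: p<0.01

Row totals [73, 41, 50], col totals [56, 52, 56], n=164
χ² = (24−24.93)²/24.93 + (23−23.15)²/23.15 + (26−24.93)²/24.93 + (10−14.00)²/14.00 + (8−13.00)²/13.00 + (23−14.00)²/14.00 + (22−17.07)²/17.07 + (21−15.85)²/15.85 + (7−17.07)²/17.07 = 17.9687
df = 4
p-value (upper-tail) = 0.00125
→ bracket: p<0.01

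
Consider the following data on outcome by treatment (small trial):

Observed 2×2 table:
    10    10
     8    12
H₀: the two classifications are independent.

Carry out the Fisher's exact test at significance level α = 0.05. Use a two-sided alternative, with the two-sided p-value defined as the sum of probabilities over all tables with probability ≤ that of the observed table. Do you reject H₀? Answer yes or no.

Margins: r₁=20, r₂=20, c₁=18, c₂=22, n=40
p_obs = C(20,10)·C(20,8)/C(40,18); sum pmf over tables with pmf ≤ p_obs
p-value (two-sided) = 0.75119
At α=0.05: p ≥ α → fail to reject H₀

reject H₀: no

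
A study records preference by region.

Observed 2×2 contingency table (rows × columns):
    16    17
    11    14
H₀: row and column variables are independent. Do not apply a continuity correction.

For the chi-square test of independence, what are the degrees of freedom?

df = (r−1)(c−1) = (2−1)·(2−1) = 1

degrees of freedom = 1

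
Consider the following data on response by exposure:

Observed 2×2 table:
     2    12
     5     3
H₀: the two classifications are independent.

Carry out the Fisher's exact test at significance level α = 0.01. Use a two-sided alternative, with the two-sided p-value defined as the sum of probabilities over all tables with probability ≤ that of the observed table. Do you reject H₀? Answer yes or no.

Margins: r₁=14, r₂=8, c₁=7, c₂=15, n=22
p_obs = C(14,2)·C(8,5)/C(22,7); sum pmf over tables with pmf ≤ p_obs
p-value (two-sided) = 0.05235
At α=0.01: p ≥ α → fail to reject H₀

reject H₀: no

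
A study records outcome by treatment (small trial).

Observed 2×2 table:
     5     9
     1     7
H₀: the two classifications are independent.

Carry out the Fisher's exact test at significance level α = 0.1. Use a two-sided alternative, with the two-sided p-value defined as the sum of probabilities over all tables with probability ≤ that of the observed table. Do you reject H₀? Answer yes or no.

reject H₀: no

Margins: r₁=14, r₂=8, c₁=6, c₂=16, n=22
p_obs = C(14,5)·C(8,1)/C(22,6); sum pmf over tables with pmf ≤ p_obs
p-value (two-sided) = 0.35116
At α=0.1: p ≥ α → fail to reject H₀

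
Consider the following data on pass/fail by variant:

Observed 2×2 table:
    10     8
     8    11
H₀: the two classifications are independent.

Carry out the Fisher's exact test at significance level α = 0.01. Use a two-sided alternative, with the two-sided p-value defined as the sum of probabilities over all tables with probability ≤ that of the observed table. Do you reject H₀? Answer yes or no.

reject H₀: no

Margins: r₁=18, r₂=19, c₁=18, c₂=19, n=37
p_obs = C(18,10)·C(19,8)/C(37,18); sum pmf over tables with pmf ≤ p_obs
p-value (two-sided) = 0.51712
At α=0.01: p ≥ α → fail to reject H₀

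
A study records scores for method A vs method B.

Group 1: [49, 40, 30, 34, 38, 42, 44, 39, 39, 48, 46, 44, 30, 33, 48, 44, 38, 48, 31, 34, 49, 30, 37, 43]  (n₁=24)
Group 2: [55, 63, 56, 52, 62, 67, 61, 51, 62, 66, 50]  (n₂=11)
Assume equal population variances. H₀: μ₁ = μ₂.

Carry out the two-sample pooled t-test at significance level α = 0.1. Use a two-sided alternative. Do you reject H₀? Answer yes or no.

x̄₁=39.917, s₁=6.500, n₁=24
x̄₂=58.636, s₂=6.071, n₂=11
s_p² = [23·6.500² + 10·6.071²]/33 = 40.6175
SE = √(s_p²·(1/24+1/11)) = 2.3205
t = (39.917−58.636)/2.3205 = -8.0670
df = 33
p-value (two-sided) = 0.00000
At α=0.1: p < α → reject H₀

reject H₀: yes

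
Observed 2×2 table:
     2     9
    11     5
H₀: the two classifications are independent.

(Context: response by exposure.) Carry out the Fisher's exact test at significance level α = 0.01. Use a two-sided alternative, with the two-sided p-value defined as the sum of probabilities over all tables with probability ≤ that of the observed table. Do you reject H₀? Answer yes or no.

reject H₀: no

Margins: r₁=11, r₂=16, c₁=13, c₂=14, n=27
p_obs = C(11,2)·C(16,11)/C(27,13); sum pmf over tables with pmf ≤ p_obs
p-value (two-sided) = 0.01831
At α=0.01: p ≥ α → fail to reject H₀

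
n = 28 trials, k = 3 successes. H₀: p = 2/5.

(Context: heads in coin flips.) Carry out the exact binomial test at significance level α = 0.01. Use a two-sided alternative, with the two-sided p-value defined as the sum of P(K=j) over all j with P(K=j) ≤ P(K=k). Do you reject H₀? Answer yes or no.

reject H₀: yes

Exact binomial: n=28, k=3, p₀=2/5=0.4000
P(X=j) = C(n,j)·p₀^j·(1−p₀)^(n−j); p = Σ P(X=j) over j with P(X=j) ≤ P(X=3)
p-value (two-sided) = 0.00147
At α=0.01: p < α → reject H₀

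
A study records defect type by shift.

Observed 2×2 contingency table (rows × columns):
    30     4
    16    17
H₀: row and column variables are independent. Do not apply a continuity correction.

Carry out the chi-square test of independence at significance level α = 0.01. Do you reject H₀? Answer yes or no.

Row totals [34, 33], col totals [46, 21], n=67
χ² = (30−23.34)²/23.34 + (4−10.66)²/10.66 + (16−22.66)²/22.66 + (17−10.34)²/10.34 = 12.2963
df = 1
p-value (upper-tail) = 0.00045
At α=0.01: p < α → reject H₀

reject H₀: yes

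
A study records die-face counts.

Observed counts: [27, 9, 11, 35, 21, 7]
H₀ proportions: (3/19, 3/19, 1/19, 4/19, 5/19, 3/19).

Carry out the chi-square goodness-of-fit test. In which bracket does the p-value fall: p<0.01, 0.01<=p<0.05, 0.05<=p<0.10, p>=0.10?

p-value bracket: p<0.01

n = 110; E_i = n·p_i = [17.37, 17.37, 5.79, 23.16, 28.95, 17.37]
χ² = (27−17.37)²/17.37 + (9−17.37)²/17.37 + (11−5.79)²/5.79 + (35−23.16)²/23.16 + (21−28.95)²/28.95 + (7−17.37)²/17.37 = 28.4898
df = 5
p-value (upper-tail) = 0.00003
→ bracket: p<0.01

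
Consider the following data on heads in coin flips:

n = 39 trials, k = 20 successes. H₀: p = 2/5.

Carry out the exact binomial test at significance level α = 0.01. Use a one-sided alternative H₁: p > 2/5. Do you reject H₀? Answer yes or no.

reject H₀: no

Exact binomial: n=39, k=20, p₀=2/5=0.4000
P(X≥20) from Σ C(n,i)·p₀^i·(1−p₀)^(n−i)
p-value (one-sided, H₁ greater) = 0.10206
At α=0.01: p ≥ α → fail to reject H₀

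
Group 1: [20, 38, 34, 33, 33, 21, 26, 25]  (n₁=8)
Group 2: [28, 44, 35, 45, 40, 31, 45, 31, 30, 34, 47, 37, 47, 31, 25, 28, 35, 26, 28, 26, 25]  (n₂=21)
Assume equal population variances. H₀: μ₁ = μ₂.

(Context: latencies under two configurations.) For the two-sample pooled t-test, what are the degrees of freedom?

df = n₁ + n₂ − 2 = 8 + 21 − 2 = 27

degrees of freedom = 27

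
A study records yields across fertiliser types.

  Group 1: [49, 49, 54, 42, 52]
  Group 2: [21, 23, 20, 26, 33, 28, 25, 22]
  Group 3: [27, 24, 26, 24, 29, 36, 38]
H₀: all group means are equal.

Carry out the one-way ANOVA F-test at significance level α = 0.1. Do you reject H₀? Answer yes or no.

Group means [49.20, 24.75, 29.14], grand mean 32.400
SSB = Σnᵢ(x̄ᵢ−x̄)² = 1953.643; SSW = ΣΣ(x−x̄ᵢ)² = 403.157
MSB = 1953.643/2 = 976.8214; MSW = 403.157/17 = 23.7151
F = MSB/MSW = 41.1898
df = (2, 17)
p-value (upper-tail) = 0.00000
At α=0.1: p < α → reject H₀

reject H₀: yes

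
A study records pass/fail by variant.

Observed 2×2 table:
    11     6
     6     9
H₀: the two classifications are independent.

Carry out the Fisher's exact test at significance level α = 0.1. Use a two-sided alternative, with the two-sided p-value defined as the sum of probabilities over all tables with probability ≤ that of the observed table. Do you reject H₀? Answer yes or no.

Margins: r₁=17, r₂=15, c₁=17, c₂=15, n=32
p_obs = C(17,11)·C(15,6)/C(32,17); sum pmf over tables with pmf ≤ p_obs
p-value (two-sided) = 0.28719
At α=0.1: p ≥ α → fail to reject H₀

reject H₀: no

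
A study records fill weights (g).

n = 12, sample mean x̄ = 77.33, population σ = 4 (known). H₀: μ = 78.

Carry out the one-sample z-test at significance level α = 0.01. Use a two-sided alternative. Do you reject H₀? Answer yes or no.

reject H₀: no

SE = σ/√n = 4/√12 = 1.1547
z = (x̄−μ₀)/SE = (77.33−78)/1.1547 = -0.5802
p-value (two-sided) = 0.56175
At α=0.01: p ≥ α → fail to reject H₀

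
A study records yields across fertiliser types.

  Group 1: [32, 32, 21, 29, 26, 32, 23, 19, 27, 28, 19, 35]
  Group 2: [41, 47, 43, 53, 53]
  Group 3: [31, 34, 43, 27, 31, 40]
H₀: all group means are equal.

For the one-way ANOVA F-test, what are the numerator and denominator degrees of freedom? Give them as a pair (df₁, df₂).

degrees of freedom = [2, 20]

k = 3 groups, N = 23 total
df = (k−1, N−k) = (3−1, 23−3) = (2, 20)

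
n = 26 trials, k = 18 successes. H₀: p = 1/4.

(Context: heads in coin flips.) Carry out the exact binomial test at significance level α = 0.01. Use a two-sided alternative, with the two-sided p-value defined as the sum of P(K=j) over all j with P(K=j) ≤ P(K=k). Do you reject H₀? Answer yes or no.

Exact binomial: n=26, k=18, p₀=1/4=0.2500
P(X=j) = C(n,j)·p₀^j·(1−p₀)^(n−j); p = Σ P(X=j) over j with P(X=j) ≤ P(X=18)
p-value (two-sided) = 0.00000
At α=0.01: p < α → reject H₀

reject H₀: yes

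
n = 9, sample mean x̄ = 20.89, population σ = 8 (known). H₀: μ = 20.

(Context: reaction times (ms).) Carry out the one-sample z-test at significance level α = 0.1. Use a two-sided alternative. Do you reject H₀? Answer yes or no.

reject H₀: no

SE = σ/√n = 8/√9 = 2.6667
z = (x̄−μ₀)/SE = (20.89−20)/2.6667 = 0.3338
p-value (two-sided) = 0.73857
At α=0.1: p ≥ α → fail to reject H₀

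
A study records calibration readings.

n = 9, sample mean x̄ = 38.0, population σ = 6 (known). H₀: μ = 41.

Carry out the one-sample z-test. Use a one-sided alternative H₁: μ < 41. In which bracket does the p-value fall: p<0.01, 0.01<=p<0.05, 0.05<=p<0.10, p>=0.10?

p-value bracket: 0.05<=p<0.10

SE = σ/√n = 6/√9 = 2.0000
z = (x̄−μ₀)/SE = (38.0−41)/2.0000 = -1.5000
p-value (one-sided, H₁ less) = 0.06681
→ bracket: 0.05<=p<0.10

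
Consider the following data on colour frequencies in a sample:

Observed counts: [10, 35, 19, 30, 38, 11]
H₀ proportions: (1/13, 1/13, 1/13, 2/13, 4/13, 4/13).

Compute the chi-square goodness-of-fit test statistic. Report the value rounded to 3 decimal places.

n = 143; E_i = n·p_i = [11.00, 11.00, 11.00, 22.00, 44.00, 44.00]
χ² = (10−11.00)²/11.00 + (35−11.00)²/11.00 + (19−11.00)²/11.00 + (30−22.00)²/22.00 + (38−44.00)²/44.00 + (11−44.00)²/44.00 = 86.7500
df = 5

test statistic = 86.750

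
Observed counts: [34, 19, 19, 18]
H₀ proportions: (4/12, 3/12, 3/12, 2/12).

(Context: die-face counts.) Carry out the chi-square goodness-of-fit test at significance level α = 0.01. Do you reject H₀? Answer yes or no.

reject H₀: no

n = 90; E_i = n·p_i = [30.00, 22.50, 22.50, 15.00]
χ² = (34−30.00)²/30.00 + (19−22.50)²/22.50 + (19−22.50)²/22.50 + (18−15.00)²/15.00 = 2.2222
df = 3
p-value (upper-tail) = 0.52758
At α=0.01: p ≥ α → fail to reject H₀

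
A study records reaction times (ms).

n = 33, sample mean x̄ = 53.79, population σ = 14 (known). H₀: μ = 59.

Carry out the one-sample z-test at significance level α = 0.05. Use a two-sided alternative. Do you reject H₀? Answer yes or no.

reject H₀: yes

SE = σ/√n = 14/√33 = 2.4371
z = (x̄−μ₀)/SE = (53.79−59)/2.4371 = -2.1378
p-value (two-sided) = 0.03253
At α=0.05: p < α → reject H₀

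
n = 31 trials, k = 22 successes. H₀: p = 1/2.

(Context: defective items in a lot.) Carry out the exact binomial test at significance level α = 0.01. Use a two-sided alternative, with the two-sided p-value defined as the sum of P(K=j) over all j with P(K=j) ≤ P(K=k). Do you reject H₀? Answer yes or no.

reject H₀: no

Exact binomial: n=31, k=22, p₀=1/2=0.5000
P(X=j) = C(n,j)·p₀^j·(1−p₀)^(n−j); p = Σ P(X=j) over j with P(X=j) ≤ P(X=22)
p-value (two-sided) = 0.02945
At α=0.01: p ≥ α → fail to reject H₀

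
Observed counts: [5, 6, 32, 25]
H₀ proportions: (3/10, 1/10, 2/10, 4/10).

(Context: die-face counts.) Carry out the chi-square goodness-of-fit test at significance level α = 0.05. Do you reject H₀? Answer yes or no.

reject H₀: yes

n = 68; E_i = n·p_i = [20.40, 6.80, 13.60, 27.20]
χ² = (5−20.40)²/20.40 + (6−6.80)²/6.80 + (32−13.60)²/13.60 + (25−27.20)²/27.20 = 36.7917
df = 3
p-value (upper-tail) = 0.00000
At α=0.05: p < α → reject H₀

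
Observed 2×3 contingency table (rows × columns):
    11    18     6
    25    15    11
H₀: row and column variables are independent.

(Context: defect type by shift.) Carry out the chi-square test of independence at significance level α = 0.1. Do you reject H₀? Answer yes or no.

Row totals [35, 51], col totals [36, 33, 17], n=86
χ² = (11−14.65)²/14.65 + (18−13.43)²/13.43 + (6−6.92)²/6.92 + (25−21.35)²/21.35 + (15−19.57)²/19.57 + (11−10.08)²/10.08 = 4.3620
df = 2
p-value (upper-tail) = 0.11293
At α=0.1: p ≥ α → fail to reject H₀

reject H₀: no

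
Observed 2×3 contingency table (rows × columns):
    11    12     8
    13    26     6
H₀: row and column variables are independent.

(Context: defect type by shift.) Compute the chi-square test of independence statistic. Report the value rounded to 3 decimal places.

Row totals [31, 45], col totals [24, 38, 14], n=76
χ² = (11−9.79)²/9.79 + (12−15.50)²/15.50 + (8−5.71)²/5.71 + (13−14.21)²/14.21 + (26−22.50)²/22.50 + (6−8.29)²/8.29 = 3.1378
df = 2

test statistic = 3.138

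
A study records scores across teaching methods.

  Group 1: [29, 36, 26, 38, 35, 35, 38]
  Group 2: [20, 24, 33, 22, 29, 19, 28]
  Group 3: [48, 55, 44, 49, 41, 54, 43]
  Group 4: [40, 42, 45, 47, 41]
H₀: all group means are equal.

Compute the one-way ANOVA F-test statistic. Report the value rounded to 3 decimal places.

Group means [33.86, 25.00, 47.71, 43.00], grand mean 36.962
SSB = Σnᵢ(x̄ᵢ−x̄)² = 2060.676; SSW = ΣΣ(x−x̄ᵢ)² = 496.286
MSB = 2060.676/3 = 686.8919; MSW = 496.286/22 = 22.5584
F = MSB/MSW = 30.4494
df = (3, 22)

test statistic = 30.449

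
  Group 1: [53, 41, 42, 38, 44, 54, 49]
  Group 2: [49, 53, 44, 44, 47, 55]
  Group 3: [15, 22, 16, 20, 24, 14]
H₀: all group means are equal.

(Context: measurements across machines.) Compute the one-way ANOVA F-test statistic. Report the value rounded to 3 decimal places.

Group means [45.86, 48.67, 18.50], grand mean 38.105
SSB = Σnᵢ(x̄ᵢ−x̄)² = 3396.099; SSW = ΣΣ(x−x̄ᵢ)² = 419.690
MSB = 3396.099/2 = 1698.0495; MSW = 419.690/16 = 26.2307
F = MSB/MSW = 64.7353
df = (2, 16)

test statistic = 64.735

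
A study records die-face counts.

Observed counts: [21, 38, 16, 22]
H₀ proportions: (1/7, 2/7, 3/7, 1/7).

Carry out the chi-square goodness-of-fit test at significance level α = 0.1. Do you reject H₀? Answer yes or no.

n = 97; E_i = n·p_i = [13.86, 27.71, 41.57, 13.86]
χ² = (21−13.86)²/13.86 + (38−27.71)²/27.71 + (16−41.57)²/41.57 + (22−13.86)²/13.86 = 28.0137
df = 3
p-value (upper-tail) = 0.00000
At α=0.1: p < α → reject H₀

reject H₀: yes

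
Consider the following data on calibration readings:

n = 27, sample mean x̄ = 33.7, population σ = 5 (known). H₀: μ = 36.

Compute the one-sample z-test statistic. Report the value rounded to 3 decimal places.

test statistic = -2.390

SE = σ/√n = 5/√27 = 0.9623
z = (x̄−μ₀)/SE = (33.7−36)/0.9623 = -2.3902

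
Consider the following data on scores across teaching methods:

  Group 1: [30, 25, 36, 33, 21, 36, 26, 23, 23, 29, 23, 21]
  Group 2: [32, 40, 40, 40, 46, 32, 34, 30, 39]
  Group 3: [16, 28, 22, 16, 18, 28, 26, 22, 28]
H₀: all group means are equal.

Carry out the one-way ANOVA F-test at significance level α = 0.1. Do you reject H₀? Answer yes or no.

Group means [27.17, 37.00, 22.67], grand mean 28.767
SSB = Σnᵢ(x̄ᵢ−x̄)² = 975.700; SSW = ΣΣ(x−x̄ᵢ)² = 763.667
MSB = 975.700/2 = 487.8500; MSW = 763.667/27 = 28.2840
F = MSB/MSW = 17.2483
df = (2, 27)
p-value (upper-tail) = 0.00001
At α=0.1: p < α → reject H₀

reject H₀: yes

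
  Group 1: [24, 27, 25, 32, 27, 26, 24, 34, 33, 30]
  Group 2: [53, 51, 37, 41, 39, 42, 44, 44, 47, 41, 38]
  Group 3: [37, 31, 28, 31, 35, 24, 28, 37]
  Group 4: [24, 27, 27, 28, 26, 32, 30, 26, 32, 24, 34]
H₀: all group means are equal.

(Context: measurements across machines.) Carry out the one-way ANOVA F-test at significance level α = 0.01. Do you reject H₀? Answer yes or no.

reject H₀: yes

Group means [28.20, 43.36, 31.38, 28.18], grand mean 33.000
SSB = Σnᵢ(x̄ᵢ−x̄)² = 1688.343; SSW = ΣΣ(x−x̄ᵢ)² = 661.657
MSB = 1688.343/3 = 562.7811; MSW = 661.657/36 = 18.3794
F = MSB/MSW = 30.6203
df = (3, 36)
p-value (upper-tail) = 0.00000
At α=0.01: p < α → reject H₀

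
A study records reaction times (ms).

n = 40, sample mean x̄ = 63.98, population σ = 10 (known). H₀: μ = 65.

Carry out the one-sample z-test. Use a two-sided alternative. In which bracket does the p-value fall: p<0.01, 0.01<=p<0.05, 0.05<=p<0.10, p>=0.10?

SE = σ/√n = 10/√40 = 1.5811
z = (x̄−μ₀)/SE = (63.98−65)/1.5811 = -0.6451
p-value (two-sided) = 0.51886
→ bracket: p>=0.10

p-value bracket: p>=0.10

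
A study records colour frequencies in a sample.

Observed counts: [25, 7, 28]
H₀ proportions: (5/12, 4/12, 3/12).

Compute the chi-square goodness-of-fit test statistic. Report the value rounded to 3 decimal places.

test statistic = 19.717

n = 60; E_i = n·p_i = [25.00, 20.00, 15.00]
χ² = (25−25.00)²/25.00 + (7−20.00)²/20.00 + (28−15.00)²/15.00 = 19.7167
df = 2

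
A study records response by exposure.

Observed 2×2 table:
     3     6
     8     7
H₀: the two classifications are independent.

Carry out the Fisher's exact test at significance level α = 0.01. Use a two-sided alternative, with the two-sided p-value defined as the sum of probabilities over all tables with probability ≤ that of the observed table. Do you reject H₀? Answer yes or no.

reject H₀: no

Margins: r₁=9, r₂=15, c₁=11, c₂=13, n=24
p_obs = C(9,3)·C(15,8)/C(24,11); sum pmf over tables with pmf ≤ p_obs
p-value (two-sided) = 0.42253
At α=0.01: p ≥ α → fail to reject H₀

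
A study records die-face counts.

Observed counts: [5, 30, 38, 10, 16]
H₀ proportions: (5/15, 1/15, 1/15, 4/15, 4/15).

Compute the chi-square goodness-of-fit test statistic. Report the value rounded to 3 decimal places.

test statistic = 270.394

n = 99; E_i = n·p_i = [33.00, 6.60, 6.60, 26.40, 26.40]
χ² = (5−33.00)²/33.00 + (30−6.60)²/6.60 + (38−6.60)²/6.60 + (10−26.40)²/26.40 + (16−26.40)²/26.40 = 270.3939
df = 4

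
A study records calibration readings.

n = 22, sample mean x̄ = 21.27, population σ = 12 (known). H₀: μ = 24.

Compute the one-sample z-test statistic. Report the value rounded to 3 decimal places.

SE = σ/√n = 12/√22 = 2.5584
z = (x̄−μ₀)/SE = (21.27−24)/2.5584 = -1.0671

test statistic = -1.067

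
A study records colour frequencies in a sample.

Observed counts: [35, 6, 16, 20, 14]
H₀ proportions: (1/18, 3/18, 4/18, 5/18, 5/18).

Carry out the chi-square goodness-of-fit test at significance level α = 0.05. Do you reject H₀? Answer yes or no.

n = 91; E_i = n·p_i = [5.06, 15.17, 20.22, 25.28, 25.28]
χ² = (35−5.06)²/5.06 + (6−15.17)²/15.17 + (16−20.22)²/20.22 + (20−25.28)²/25.28 + (14−25.28)²/25.28 = 189.9187
df = 4
p-value (upper-tail) = 0.00000
At α=0.05: p < α → reject H₀

reject H₀: yes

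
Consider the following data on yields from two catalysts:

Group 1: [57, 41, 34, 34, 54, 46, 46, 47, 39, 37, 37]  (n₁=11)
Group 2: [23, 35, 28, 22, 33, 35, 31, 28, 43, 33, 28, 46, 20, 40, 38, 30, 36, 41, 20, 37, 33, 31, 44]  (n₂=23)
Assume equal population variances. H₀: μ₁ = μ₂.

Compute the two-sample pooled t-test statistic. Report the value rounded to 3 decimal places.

x̄₁=42.909, s₁=7.778, n₁=11
x̄₂=32.826, s₂=7.420, n₂=23
s_p² = [10·7.778² + 22·7.420²]/32 = 56.7567
SE = √(s_p²·(1/11+1/23)) = 2.7618
t = (42.909−32.826)/2.7618 = 3.6509
df = 32

test statistic = 3.651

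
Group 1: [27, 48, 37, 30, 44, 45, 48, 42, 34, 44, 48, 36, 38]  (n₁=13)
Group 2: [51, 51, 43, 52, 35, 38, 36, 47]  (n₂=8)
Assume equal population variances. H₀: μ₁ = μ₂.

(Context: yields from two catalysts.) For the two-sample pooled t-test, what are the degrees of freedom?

degrees of freedom = 19

df = n₁ + n₂ − 2 = 13 + 8 − 2 = 19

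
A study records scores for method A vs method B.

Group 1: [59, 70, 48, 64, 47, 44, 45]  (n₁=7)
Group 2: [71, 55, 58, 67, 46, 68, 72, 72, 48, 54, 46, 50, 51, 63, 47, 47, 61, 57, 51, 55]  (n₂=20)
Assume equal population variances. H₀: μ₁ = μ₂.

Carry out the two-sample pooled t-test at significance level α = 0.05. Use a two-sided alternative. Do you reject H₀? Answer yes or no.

x̄₁=53.857, s₁=10.383, n₁=7
x̄₂=56.950, s₂=9.122, n₂=20
s_p² = [6·10.383² + 19·9.122²]/25 = 89.1123
SE = √(s_p²·(1/7+1/20)) = 4.1456
t = (53.857−56.950)/4.1456 = -0.7461
df = 25
p-value (two-sided) = 0.46259
At α=0.05: p ≥ α → fail to reject H₀

reject H₀: no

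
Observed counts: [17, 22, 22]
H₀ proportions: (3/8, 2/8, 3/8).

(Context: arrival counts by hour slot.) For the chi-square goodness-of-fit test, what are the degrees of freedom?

degrees of freedom = 2

df = k − 1 = 3 − 1 = 2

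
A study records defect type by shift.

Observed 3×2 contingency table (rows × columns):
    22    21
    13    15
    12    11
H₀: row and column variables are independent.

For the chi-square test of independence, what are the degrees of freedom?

degrees of freedom = 2

df = (r−1)(c−1) = (3−1)·(2−1) = 2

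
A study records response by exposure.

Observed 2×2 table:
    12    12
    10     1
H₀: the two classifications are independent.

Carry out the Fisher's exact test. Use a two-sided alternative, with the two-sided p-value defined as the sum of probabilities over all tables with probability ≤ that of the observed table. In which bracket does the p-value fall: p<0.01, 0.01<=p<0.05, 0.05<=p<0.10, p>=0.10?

p-value bracket: 0.01<=p<0.05

Margins: r₁=24, r₂=11, c₁=22, c₂=13, n=35
p_obs = C(24,12)·C(11,10)/C(35,22); sum pmf over tables with pmf ≤ p_obs
p-value (two-sided) = 0.02700
→ bracket: 0.01<=p<0.05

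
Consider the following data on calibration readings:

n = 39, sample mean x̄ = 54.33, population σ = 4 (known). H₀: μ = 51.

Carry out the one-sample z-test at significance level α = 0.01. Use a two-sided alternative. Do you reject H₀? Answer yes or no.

SE = σ/√n = 4/√39 = 0.6405
z = (x̄−μ₀)/SE = (54.33−51)/0.6405 = 5.1990
p-value (two-sided) = 0.00000
At α=0.01: p < α → reject H₀

reject H₀: yes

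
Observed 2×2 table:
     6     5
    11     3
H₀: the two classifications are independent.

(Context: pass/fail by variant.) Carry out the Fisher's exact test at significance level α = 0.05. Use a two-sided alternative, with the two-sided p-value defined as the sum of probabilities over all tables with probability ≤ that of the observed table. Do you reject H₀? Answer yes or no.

reject H₀: no

Margins: r₁=11, r₂=14, c₁=17, c₂=8, n=25
p_obs = C(11,6)·C(14,11)/C(25,17); sum pmf over tables with pmf ≤ p_obs
p-value (two-sided) = 0.38917
At α=0.05: p ≥ α → fail to reject H₀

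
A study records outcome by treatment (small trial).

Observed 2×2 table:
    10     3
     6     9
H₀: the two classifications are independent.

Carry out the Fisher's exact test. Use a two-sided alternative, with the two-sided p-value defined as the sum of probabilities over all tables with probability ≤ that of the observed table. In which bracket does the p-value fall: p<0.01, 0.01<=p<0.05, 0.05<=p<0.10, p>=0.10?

Margins: r₁=13, r₂=15, c₁=16, c₂=12, n=28
p_obs = C(13,10)·C(15,6)/C(28,16); sum pmf over tables with pmf ≤ p_obs
p-value (two-sided) = 0.06707
→ bracket: 0.05<=p<0.10

p-value bracket: 0.05<=p<0.10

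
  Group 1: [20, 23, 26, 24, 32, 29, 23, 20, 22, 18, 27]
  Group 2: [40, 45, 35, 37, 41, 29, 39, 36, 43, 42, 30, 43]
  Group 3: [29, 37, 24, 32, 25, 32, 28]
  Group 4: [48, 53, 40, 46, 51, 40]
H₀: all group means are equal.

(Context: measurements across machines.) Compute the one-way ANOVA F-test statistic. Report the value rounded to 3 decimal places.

Group means [24.00, 38.33, 29.57, 46.33], grand mean 33.583
SSB = Σnᵢ(x̄ᵢ−x̄)² = 2369.036; SSW = ΣΣ(x−x̄ᵢ)² = 733.714
MSB = 2369.036/3 = 789.6786; MSW = 733.714/32 = 22.9286
F = MSB/MSW = 34.4408
df = (3, 32)

test statistic = 34.441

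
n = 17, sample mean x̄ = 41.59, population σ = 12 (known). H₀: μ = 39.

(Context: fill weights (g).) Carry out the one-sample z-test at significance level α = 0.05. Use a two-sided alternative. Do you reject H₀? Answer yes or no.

SE = σ/√n = 12/√17 = 2.9104
z = (x̄−μ₀)/SE = (41.59−39)/2.9104 = 0.8899
p-value (two-sided) = 0.37352
At α=0.05: p ≥ α → fail to reject H₀

reject H₀: no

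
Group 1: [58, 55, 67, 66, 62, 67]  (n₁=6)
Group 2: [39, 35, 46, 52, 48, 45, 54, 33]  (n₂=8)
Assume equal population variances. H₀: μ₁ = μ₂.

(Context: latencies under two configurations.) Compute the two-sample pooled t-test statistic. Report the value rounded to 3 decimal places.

x̄₁=62.500, s₁=5.089, n₁=6
x̄₂=44.000, s₂=7.672, n₂=8
s_p² = [5·5.089² + 7·7.672²]/12 = 45.1250
SE = √(s_p²·(1/6+1/8)) = 3.6279
t = (62.500−44.000)/3.6279 = 5.0994
df = 12

test statistic = 5.099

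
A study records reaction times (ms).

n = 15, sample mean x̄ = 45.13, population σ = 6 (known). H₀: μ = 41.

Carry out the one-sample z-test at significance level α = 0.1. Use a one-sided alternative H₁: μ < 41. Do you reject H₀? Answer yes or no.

SE = σ/√n = 6/√15 = 1.5492
z = (x̄−μ₀)/SE = (45.13−41)/1.5492 = 2.6659
p-value (one-sided, H₁ less) = 0.99616
At α=0.1: p ≥ α → fail to reject H₀

reject H₀: no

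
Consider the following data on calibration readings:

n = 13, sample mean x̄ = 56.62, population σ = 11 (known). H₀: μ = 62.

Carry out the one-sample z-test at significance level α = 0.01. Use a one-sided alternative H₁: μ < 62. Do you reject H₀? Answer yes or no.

SE = σ/√n = 11/√13 = 3.0509
z = (x̄−μ₀)/SE = (56.62−62)/3.0509 = -1.7634
p-value (one-sided, H₁ less) = 0.03891
At α=0.01: p ≥ α → fail to reject H₀

reject H₀: no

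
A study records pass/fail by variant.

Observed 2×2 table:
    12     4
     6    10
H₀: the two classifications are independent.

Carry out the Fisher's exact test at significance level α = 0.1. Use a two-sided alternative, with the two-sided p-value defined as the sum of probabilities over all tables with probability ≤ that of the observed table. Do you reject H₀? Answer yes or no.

reject H₀: yes

Margins: r₁=16, r₂=16, c₁=18, c₂=14, n=32
p_obs = C(16,12)·C(16,6)/C(32,18); sum pmf over tables with pmf ≤ p_obs
p-value (two-sided) = 0.07317
At α=0.1: p < α → reject H₀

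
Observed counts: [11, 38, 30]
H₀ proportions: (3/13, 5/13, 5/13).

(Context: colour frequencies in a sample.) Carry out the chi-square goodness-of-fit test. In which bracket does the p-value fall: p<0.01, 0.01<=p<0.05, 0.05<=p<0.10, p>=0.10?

p-value bracket: 0.05<=p<0.10

n = 79; E_i = n·p_i = [18.23, 30.38, 30.38]
χ² = (11−18.23)²/18.23 + (38−30.38)²/30.38 + (30−30.38)²/30.38 = 4.7814
df = 2
p-value (upper-tail) = 0.09156
→ bracket: 0.05<=p<0.10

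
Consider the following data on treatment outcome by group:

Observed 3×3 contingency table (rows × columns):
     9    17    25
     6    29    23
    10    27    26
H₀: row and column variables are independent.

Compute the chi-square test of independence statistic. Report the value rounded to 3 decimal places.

Row totals [51, 58, 63], col totals [25, 73, 74], n=172
χ² = (9−7.41)²/7.41 + (17−21.65)²/21.65 + (25−21.94)²/21.94 + (6−8.43)²/8.43 + (29−24.62)²/24.62 + (23−24.95)²/24.95 + (10−9.16)²/9.16 + (27−26.74)²/26.74 + (26−27.10)²/27.10 = 3.5224
df = 4

test statistic = 3.522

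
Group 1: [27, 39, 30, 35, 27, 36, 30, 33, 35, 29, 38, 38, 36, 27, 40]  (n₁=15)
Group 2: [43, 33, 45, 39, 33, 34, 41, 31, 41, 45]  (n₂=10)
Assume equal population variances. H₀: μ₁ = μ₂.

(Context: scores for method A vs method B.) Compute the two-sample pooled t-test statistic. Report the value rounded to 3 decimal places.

test statistic = -2.574

x̄₁=33.333, s₁=4.639, n₁=15
x̄₂=38.500, s₂=5.318, n₂=10
s_p² = [14·4.639² + 9·5.318²]/23 = 24.1667
SE = √(s_p²·(1/15+1/10)) = 2.0069
t = (33.333−38.500)/2.0069 = -2.5744
df = 23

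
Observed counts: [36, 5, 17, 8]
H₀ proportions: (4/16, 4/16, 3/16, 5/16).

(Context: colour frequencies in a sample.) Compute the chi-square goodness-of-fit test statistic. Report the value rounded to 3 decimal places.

n = 66; E_i = n·p_i = [16.50, 16.50, 12.38, 20.62]
χ² = (36−16.50)²/16.50 + (5−16.50)²/16.50 + (17−12.38)²/12.38 + (8−20.62)²/20.62 = 40.5172
df = 3

test statistic = 40.517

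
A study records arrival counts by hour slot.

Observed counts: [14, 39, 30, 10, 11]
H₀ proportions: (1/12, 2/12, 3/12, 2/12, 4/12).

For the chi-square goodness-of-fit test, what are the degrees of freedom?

degrees of freedom = 4

df = k − 1 = 5 − 1 = 4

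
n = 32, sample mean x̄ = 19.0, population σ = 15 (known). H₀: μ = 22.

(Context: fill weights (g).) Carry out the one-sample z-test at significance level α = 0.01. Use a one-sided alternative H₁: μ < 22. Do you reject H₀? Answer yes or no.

reject H₀: no

SE = σ/√n = 15/√32 = 2.6517
z = (x̄−μ₀)/SE = (19.0−22)/2.6517 = -1.1314
p-value (one-sided, H₁ less) = 0.12895
At α=0.01: p ≥ α → fail to reject H₀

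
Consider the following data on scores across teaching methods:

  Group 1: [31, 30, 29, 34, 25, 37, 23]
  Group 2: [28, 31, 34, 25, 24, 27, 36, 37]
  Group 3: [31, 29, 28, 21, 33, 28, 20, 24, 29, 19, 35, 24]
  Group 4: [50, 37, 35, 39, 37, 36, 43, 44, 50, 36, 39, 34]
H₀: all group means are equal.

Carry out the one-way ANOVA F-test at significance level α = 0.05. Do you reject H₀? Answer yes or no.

reject H₀: yes

Group means [29.86, 30.25, 26.75, 40.00], grand mean 32.103
SSB = Σnᵢ(x̄ᵢ−x̄)² = 1154.983; SSW = ΣΣ(x−x̄ᵢ)² = 946.607
MSB = 1154.983/3 = 384.9942; MSW = 946.607/35 = 27.0459
F = MSB/MSW = 14.2348
df = (3, 35)
p-value (upper-tail) = 0.00000
At α=0.05: p < α → reject H₀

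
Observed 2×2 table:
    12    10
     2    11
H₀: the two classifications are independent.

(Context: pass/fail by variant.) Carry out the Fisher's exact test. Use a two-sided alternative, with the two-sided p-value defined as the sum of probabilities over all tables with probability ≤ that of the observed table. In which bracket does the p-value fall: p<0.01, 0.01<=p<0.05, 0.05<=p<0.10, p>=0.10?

Margins: r₁=22, r₂=13, c₁=14, c₂=21, n=35
p_obs = C(22,12)·C(13,2)/C(35,14); sum pmf over tables with pmf ≤ p_obs
p-value (two-sided) = 0.03374
→ bracket: 0.01<=p<0.05

p-value bracket: 0.01<=p<0.05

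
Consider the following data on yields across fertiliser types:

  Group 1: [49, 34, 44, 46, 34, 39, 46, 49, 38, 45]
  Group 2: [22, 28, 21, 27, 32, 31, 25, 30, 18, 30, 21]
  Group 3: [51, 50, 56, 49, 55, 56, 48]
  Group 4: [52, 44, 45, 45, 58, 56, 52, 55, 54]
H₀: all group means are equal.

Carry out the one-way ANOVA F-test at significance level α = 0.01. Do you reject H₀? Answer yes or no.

reject H₀: yes

Group means [42.40, 25.91, 52.14, 51.22], grand mean 41.486
SSB = Σnᵢ(x̄ᵢ−x̄)² = 4325.521; SSW = ΣΣ(x−x̄ᵢ)² = 815.722
MSB = 4325.521/3 = 1441.8405; MSW = 815.722/33 = 24.7188
F = MSB/MSW = 58.3296
df = (3, 33)
p-value (upper-tail) = 0.00000
At α=0.01: p < α → reject H₀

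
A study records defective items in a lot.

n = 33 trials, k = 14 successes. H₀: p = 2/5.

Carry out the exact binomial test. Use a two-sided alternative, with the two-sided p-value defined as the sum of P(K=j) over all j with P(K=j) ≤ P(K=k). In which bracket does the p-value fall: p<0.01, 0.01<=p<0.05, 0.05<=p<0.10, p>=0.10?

p-value bracket: p>=0.10

Exact binomial: n=33, k=14, p₀=2/5=0.4000
P(X=j) = C(n,j)·p₀^j·(1−p₀)^(n−j); p = Σ P(X=j) over j with P(X=j) ≤ P(X=14)
p-value (two-sided) = 0.85937
→ bracket: p>=0.10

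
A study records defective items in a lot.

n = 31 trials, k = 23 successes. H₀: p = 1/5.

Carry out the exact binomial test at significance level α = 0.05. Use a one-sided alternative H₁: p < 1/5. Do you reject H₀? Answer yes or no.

reject H₀: no

Exact binomial: n=31, k=23, p₀=1/5=0.2000
P(X≤23) from Σ C(n,i)·p₀^i·(1−p₀)^(n−i)
p-value (one-sided, H₁ less) = 1.00000
At α=0.05: p ≥ α → fail to reject H₀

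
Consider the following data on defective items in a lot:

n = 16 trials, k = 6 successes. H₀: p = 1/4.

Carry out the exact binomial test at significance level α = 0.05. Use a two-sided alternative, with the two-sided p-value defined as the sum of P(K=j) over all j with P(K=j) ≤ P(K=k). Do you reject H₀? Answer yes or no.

Exact binomial: n=16, k=6, p₀=1/4=0.2500
P(X=j) = C(n,j)·p₀^j·(1−p₀)^(n−j); p = Σ P(X=j) over j with P(X=j) ≤ P(X=6)
p-value (two-sided) = 0.25313
At α=0.05: p ≥ α → fail to reject H₀

reject H₀: no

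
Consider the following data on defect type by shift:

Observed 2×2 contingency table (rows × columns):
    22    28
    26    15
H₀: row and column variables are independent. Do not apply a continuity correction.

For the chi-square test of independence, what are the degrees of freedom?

degrees of freedom = 1

df = (r−1)(c−1) = (2−1)·(2−1) = 1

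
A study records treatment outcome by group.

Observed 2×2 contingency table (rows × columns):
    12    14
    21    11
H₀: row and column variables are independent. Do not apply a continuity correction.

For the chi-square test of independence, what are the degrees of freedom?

degrees of freedom = 1

df = (r−1)(c−1) = (2−1)·(2−1) = 1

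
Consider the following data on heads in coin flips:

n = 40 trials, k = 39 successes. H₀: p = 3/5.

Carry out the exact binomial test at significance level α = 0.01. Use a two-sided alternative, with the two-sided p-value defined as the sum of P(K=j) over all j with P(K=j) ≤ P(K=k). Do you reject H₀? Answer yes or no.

reject H₀: yes

Exact binomial: n=40, k=39, p₀=3/5=0.6000
P(X=j) = C(n,j)·p₀^j·(1−p₀)^(n−j); p = Σ P(X=j) over j with P(X=j) ≤ P(X=39)
p-value (two-sided) = 0.00000
At α=0.01: p < α → reject H₀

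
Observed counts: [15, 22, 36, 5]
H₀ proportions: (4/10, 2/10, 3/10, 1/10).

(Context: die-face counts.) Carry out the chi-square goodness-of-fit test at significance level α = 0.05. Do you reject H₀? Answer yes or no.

n = 78; E_i = n·p_i = [31.20, 15.60, 23.40, 7.80]
χ² = (15−31.20)²/31.20 + (22−15.60)²/15.60 + (36−23.40)²/23.40 + (5−7.80)²/7.80 = 18.8269
df = 3
p-value (upper-tail) = 0.00030
At α=0.05: p < α → reject H₀

reject H₀: yes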